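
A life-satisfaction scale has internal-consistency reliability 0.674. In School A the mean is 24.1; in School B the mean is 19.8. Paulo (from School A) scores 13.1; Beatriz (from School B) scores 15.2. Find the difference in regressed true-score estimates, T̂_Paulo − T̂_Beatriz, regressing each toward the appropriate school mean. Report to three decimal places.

-0.014

T̂_Paulo = 0.674(13.1) + 0.326(24.1) = 16.68600
T̂_Beatriz = 0.674(15.2) + 0.326(19.8) = 16.69960
Difference = 16.68600 − 16.69960 = -0.01360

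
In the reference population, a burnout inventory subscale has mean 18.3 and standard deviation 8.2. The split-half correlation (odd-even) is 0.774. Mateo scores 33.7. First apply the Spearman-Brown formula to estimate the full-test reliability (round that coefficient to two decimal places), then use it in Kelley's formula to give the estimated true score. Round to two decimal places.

31.70

Spearman-Brown: ρ = 2r/(1 + r) = 2(0.774)/(1 + 0.774) = 1.5480/1.774 = 0.8726 → 0.87
T̂ = ρX + (1 − ρ)μ
  = 0.87 × 33.7 + 0.13 × 18.3
  = 29.319 + 2.379
  = 31.698
  ≈ 31.70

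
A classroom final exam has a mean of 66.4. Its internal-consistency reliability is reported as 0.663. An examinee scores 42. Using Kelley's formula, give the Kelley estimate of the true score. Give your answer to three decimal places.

T̂ = 0.663(42) + 0.337(66.4) = 27.846 + 22.3768 = 50.2228 → 50.223

50.223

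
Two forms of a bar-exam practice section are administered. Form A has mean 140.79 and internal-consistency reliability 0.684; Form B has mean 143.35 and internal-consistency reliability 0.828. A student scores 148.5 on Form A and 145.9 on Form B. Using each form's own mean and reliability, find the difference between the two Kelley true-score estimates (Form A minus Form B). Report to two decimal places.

0.60

T̂_A = 0.684(148.5) + 0.316(140.79) = 146.0636
T̂_B = 0.828(145.9) + 0.172(143.35) = 145.4614
T̂_A − T̂_B = 0.6022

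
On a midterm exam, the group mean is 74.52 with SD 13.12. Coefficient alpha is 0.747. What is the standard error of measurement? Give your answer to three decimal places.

6.599

SEM = SD · √(1 − ρ) = 13.12 × √0.253 = 13.12 × 0.5030 = 6.5992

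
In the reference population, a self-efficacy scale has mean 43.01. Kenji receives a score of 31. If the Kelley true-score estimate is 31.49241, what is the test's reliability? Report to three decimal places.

T̂ = ρX + (1 − ρ)μ  ⇒  T̂ − μ = ρ(X − μ)
ρ = (T̂ − μ)/(X − μ) = (31.49241 − 43.01) / (31 − 43.01) = -11.51759 / -12.01 = 0.95900

0.959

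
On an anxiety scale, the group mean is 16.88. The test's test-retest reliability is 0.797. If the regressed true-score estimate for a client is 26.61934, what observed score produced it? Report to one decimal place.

T̂ = ρX + (1 − ρ)μ  ⇒  X = (T̂ − (1 − ρ)μ) / ρ
X = (26.61934 − 0.203 × 16.88) / 0.797 = (26.61934 − 3.42664) / 0.797 = 23.19270 / 0.797 = 29.100

29.1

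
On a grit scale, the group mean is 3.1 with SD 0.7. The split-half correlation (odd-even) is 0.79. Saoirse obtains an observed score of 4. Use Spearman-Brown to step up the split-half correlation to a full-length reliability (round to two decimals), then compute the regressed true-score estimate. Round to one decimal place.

Spearman-Brown: ρ = 2r/(1 + r) = 2(0.79)/(1 + 0.79) = 1.580/1.79 = 0.8827 → 0.88
T̂ = ρX + (1 − ρ)μ
  = 0.88 × 4 + 0.12 × 3.1
  = 3.52 + 0.372
  = 3.89
  ≈ 3.9

3.9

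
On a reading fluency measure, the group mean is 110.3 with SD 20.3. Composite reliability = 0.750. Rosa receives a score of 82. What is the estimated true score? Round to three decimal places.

Regress the observed score toward the mean by the unreliability: T̂ = 0.750·82 + 0.250·110.3 = 61.500 + 27.5750 = 89.0750.

89.075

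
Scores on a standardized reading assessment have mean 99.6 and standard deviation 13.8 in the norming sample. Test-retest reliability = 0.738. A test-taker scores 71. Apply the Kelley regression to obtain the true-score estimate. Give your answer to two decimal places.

78.49

T̂ = ρX + (1 − ρ)μ
  = 0.738 × 71 + 0.262 × 99.6
  = 52.398 + 26.0952
  = 78.493
  ≈ 78.49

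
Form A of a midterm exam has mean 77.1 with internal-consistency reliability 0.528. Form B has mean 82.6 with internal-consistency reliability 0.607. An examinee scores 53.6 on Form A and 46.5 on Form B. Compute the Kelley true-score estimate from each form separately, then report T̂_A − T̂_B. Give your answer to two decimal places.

T̂_A = 0.528(53.6) + 0.472(77.1) = 64.6920
T̂_B = 0.607(46.5) + 0.393(82.6) = 60.6873
T̂_A − T̂_B = 4.0047

4.00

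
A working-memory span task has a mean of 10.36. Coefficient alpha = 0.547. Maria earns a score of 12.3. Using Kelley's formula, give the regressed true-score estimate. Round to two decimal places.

T̂ = ρX + (1 − ρ)μ
  = 0.547 × 12.3 + 0.453 × 10.36
  = 6.7281 + 4.69308
  = 11.421
  ≈ 11.42

11.42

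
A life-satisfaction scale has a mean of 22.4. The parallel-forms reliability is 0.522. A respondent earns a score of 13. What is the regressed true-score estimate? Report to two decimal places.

17.49

T̂ = 0.522(13) + 0.478(22.4) = 6.786 + 10.7072 = 17.493 → 17.49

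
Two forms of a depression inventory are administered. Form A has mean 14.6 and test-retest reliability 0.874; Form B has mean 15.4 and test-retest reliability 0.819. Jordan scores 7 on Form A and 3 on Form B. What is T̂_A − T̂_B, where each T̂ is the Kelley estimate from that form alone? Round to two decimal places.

2.71

T̂_A = 0.874(7) + 0.126(14.6) = 7.9576
T̂_B = 0.819(3) + 0.181(15.4) = 5.2444
T̂_A − T̂_B = 2.7132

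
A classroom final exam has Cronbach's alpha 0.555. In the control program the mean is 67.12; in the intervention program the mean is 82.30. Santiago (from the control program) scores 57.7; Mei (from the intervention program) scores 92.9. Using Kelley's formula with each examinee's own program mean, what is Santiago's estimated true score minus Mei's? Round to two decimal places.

T̂_Santiago = 0.555(57.7) + 0.445(67.12) = 61.8919
T̂_Mei = 0.555(92.9) + 0.445(82.30) = 88.1830
Difference = 61.8919 − 88.1830 = -26.2911

-26.29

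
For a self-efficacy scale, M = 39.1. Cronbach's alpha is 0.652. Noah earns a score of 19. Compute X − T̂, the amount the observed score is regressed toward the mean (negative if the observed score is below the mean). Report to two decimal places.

-6.99

T̂ = ρX + (1 − ρ)μ
  = 0.652 × 19 + 0.348 × 39.1
  = 12.388 + 13.6068
  = 25.9948
  ≈ 25.995
X − T̂ = 19 − 25.995 = -6.995 → -6.99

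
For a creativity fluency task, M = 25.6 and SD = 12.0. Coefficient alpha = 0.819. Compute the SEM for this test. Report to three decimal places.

SEM = SD · √(1 − ρ) = 12.0 × √0.181 = 12.0 × 0.4254 = 5.1053

5.105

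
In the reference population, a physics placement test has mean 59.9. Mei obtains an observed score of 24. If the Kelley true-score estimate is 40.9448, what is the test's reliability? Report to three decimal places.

T̂ = ρX + (1 − ρ)μ  ⇒  T̂ − μ = ρ(X − μ)
ρ = (T̂ − μ)/(X − μ) = (40.9448 − 59.9) / (24 − 59.9) = -18.9552 / -35.9 = 0.52800

0.528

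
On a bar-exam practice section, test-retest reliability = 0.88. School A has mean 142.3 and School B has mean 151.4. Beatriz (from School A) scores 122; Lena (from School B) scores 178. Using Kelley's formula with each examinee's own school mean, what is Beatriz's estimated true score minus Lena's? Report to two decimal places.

-50.37

T̂_Beatriz = 0.88(122) + 0.12(142.3) = 124.4360
T̂_Lena = 0.88(178) + 0.12(151.4) = 174.8080
Difference = 124.4360 − 174.8080 = -50.3720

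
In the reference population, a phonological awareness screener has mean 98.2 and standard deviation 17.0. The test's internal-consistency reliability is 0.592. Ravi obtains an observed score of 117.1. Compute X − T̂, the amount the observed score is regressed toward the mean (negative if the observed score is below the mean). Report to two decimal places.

7.71

T̂ = 0.592(117.1) + 0.408(98.2) = 69.3232 + 40.0656 = 109.3888 → 109.389
X − T̂ = 117.1 − 109.389 = 7.711 → 7.71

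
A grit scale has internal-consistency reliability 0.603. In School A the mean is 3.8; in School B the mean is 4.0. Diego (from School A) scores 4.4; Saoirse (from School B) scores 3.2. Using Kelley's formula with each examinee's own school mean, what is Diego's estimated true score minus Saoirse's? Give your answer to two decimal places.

T̂_Diego = 0.603(4.4) + 0.397(3.8) = 4.1618
T̂_Saoirse = 0.603(3.2) + 0.397(4.0) = 3.5176
Difference = 4.1618 − 3.5176 = 0.6442

0.64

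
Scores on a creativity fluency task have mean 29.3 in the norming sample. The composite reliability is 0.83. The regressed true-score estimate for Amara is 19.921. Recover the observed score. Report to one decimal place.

18.0

T̂ = ρX + (1 − ρ)μ  ⇒  X = (T̂ − (1 − ρ)μ) / ρ
X = (19.921 − 0.17 × 29.3) / 0.83 = (19.921 − 4.981) / 0.83 = 14.940 / 0.83 = 18.000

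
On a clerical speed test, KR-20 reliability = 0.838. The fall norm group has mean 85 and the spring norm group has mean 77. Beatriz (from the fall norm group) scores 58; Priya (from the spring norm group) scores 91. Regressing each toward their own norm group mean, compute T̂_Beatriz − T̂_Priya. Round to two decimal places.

T̂_Beatriz = 0.838(58) + 0.162(85) = 62.3740
T̂_Priya = 0.838(91) + 0.162(77) = 88.7320
Difference = 62.3740 − 88.7320 = -26.3580

-26.36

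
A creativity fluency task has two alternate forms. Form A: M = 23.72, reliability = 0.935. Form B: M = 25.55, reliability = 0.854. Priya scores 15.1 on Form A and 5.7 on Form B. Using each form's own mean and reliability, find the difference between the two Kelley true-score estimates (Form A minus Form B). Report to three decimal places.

T̂_A = 0.935(15.1) + 0.065(23.72) = 15.66030
T̂_B = 0.854(5.7) + 0.146(25.55) = 8.59810
T̂_A − T̂_B = 7.06220

7.062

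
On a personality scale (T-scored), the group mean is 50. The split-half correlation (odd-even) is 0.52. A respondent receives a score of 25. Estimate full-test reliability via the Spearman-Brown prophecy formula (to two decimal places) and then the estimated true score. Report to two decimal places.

33.00

Spearman-Brown: ρ = 2r/(1 + r) = 2(0.52)/(1 + 0.52) = 1.040/1.52 = 0.6842 → 0.68
T̂ = ρX + (1 − ρ)μ
  = 0.68 × 25 + 0.32 × 50
  = 17.00 + 16.00
  = 33.000
  ≈ 33.00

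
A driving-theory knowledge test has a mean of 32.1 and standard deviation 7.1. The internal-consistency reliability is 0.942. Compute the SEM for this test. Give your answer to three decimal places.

1.710

SEM = SD · √(1 − ρ) = 7.1 × √0.058 = 7.1 × 0.2408 = 1.7099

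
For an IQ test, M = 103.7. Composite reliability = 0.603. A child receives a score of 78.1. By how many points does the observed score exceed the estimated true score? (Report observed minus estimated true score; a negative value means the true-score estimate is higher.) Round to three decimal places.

-10.163

Kelley's formula gives T̂ = 0.603·78.1 + 0.397·103.7 = 47.0943 + 41.1689 = 88.26320.
X − T̂ = 78.1 − 88.2632 = -10.1632 → -10.163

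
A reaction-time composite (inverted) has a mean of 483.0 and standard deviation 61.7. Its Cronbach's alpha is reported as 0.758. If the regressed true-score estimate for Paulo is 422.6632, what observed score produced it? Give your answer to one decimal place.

403.4

T̂ = ρX + (1 − ρ)μ  ⇒  X = (T̂ − (1 − ρ)μ) / ρ
X = (422.6632 − 0.242 × 483.0) / 0.758 = (422.6632 − 116.8860) / 0.758 = 305.7772 / 0.758 = 403.400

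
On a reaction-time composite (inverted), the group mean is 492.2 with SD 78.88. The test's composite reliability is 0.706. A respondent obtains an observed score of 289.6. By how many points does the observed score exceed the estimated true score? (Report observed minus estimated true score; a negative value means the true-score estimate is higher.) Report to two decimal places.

T̂ = ρX + (1 − ρ)μ
  = 0.706 × 289.6 + 0.294 × 492.2
  = 204.4576 + 144.7068
  = 349.1644
  ≈ 349.164
X − T̂ = 289.6 − 349.164 = -59.564 → -59.56

-59.56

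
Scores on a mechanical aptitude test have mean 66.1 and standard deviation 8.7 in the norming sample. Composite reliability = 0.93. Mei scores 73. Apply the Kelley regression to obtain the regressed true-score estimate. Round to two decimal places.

T̂ = ρX + (1 − ρ)μ
  = 0.93 × 73 + 0.07 × 66.1
  = 67.89 + 4.627
  = 72.517
  ≈ 72.52

72.52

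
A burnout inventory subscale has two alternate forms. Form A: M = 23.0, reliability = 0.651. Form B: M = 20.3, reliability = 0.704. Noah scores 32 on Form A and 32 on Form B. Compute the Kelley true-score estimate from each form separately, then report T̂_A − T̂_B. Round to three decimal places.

T̂_A = 0.651(32) + 0.349(23.0) = 28.85900
T̂_B = 0.704(32) + 0.296(20.3) = 28.53680
T̂_A − T̂_B = 0.32220

0.322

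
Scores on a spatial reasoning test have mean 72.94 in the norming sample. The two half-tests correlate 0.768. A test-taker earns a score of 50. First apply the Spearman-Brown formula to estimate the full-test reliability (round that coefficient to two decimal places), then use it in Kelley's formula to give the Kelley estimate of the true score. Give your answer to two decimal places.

52.98

Spearman-Brown: ρ = 2r/(1 + r) = 2(0.768)/(1 + 0.768) = 1.5360/1.768 = 0.8688 → 0.87
T̂ = 0.87(50) + 0.13(72.94) = 43.50 + 9.4822 = 52.982 → 52.98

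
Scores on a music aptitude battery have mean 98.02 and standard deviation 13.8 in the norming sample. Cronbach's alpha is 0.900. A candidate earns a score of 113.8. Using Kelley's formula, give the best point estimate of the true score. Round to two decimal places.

112.22

T̂ = 0.900(113.8) + 0.100(98.02) = 102.4200 + 9.80200 = 112.222 → 112.22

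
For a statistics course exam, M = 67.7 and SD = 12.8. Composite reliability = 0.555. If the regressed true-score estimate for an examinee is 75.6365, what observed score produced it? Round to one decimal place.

82.0

T̂ = ρX + (1 − ρ)μ  ⇒  X = (T̂ − (1 − ρ)μ) / ρ
X = (75.6365 − 0.445 × 67.7) / 0.555 = (75.6365 − 30.1265) / 0.555 = 45.5100 / 0.555 = 82.000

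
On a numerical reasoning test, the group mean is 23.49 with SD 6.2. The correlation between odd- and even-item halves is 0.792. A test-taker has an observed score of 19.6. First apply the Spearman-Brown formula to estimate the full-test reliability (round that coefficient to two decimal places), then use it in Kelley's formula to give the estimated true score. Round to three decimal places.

20.067

Spearman-Brown: ρ = 2r/(1 + r) = 2(0.792)/(1 + 0.792) = 1.5840/1.792 = 0.8839 → 0.88
T̂ = 0.88(19.6) + 0.12(23.49) = 17.248 + 2.8188 = 20.0668 → 20.067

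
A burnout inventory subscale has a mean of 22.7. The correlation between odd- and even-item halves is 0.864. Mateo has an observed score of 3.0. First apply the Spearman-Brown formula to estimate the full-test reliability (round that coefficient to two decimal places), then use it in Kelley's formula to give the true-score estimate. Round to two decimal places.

4.38

Spearman-Brown: ρ = 2r/(1 + r) = 2(0.864)/(1 + 0.864) = 1.7280/1.864 = 0.9270 → 0.93
T̂ = 0.93(3.0) + 0.07(22.7) = 2.790 + 1.589 = 4.379 → 4.38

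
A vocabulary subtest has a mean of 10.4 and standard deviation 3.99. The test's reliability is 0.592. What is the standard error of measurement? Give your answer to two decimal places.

SEM = SD · √(1 − ρ) = 3.99 × √0.408 = 3.99 × 0.6387 = 2.549

2.55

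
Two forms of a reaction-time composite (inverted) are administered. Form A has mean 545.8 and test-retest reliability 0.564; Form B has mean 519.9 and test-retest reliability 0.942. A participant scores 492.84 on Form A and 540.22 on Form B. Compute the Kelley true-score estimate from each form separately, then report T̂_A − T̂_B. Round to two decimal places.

-23.11

T̂_A = 0.564(492.84) + 0.436(545.8) = 515.9306
T̂_B = 0.942(540.22) + 0.058(519.9) = 539.0414
T̂_A − T̂_B = -23.1109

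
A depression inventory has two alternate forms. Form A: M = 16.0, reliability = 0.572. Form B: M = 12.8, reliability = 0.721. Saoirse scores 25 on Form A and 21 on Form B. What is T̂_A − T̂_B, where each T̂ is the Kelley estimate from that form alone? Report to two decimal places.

2.44

T̂_A = 0.572(25) + 0.428(16.0) = 21.1480
T̂_B = 0.721(21) + 0.279(12.8) = 18.7122
T̂_A − T̂_B = 2.4358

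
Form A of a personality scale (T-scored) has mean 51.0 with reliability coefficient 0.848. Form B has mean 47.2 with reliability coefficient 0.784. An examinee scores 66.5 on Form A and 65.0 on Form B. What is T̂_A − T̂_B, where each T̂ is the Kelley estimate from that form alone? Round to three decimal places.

2.989

T̂_A = 0.848(66.5) + 0.152(51.0) = 64.14400
T̂_B = 0.784(65.0) + 0.216(47.2) = 61.15520
T̂_A − T̂_B = 2.98880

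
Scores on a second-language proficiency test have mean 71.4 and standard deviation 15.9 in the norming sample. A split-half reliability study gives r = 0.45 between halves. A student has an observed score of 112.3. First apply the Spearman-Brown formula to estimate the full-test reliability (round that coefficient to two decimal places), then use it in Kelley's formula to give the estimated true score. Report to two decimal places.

96.76

Spearman-Brown: ρ = 2r/(1 + r) = 2(0.45)/(1 + 0.45) = 0.900/1.45 = 0.6207 → 0.62
T̂ = 0.62(112.3) + 0.38(71.4) = 69.626 + 27.132 = 96.758 → 96.76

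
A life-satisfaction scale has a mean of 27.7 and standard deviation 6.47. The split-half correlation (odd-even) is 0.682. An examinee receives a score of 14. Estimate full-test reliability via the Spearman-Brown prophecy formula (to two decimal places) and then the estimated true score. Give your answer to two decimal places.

16.60

Spearman-Brown: ρ = 2r/(1 + r) = 2(0.682)/(1 + 0.682) = 1.3640/1.682 = 0.8109 → 0.81
T̂ = 0.81(14) + 0.19(27.7) = 11.34 + 5.263 = 16.603 → 16.60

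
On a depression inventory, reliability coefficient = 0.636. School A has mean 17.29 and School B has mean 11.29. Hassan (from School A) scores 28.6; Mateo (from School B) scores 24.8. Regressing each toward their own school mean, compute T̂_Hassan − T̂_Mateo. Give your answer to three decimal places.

4.601

T̂_Hassan = 0.636(28.6) + 0.364(17.29) = 24.48316
T̂_Mateo = 0.636(24.8) + 0.364(11.29) = 19.88236
Difference = 24.48316 − 19.88236 = 4.60080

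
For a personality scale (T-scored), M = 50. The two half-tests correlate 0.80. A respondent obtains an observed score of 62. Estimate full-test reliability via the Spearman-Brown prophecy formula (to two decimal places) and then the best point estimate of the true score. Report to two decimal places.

60.68

Spearman-Brown: ρ = 2r/(1 + r) = 2(0.80)/(1 + 0.80) = 1.600/1.80 = 0.8889 → 0.89
T̂ = 0.89(62) + 0.11(50) = 55.18 + 5.50 = 60.680 → 60.68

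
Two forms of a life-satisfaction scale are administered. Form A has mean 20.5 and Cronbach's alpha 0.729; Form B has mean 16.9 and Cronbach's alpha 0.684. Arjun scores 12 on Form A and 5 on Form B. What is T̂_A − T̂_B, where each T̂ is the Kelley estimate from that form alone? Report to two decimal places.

T̂_A = 0.729(12) + 0.271(20.5) = 14.3035
T̂_B = 0.684(5) + 0.316(16.9) = 8.7604
T̂_A − T̂_B = 5.5431

5.54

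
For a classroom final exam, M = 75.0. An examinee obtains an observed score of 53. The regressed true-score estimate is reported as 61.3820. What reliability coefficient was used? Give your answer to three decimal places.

0.619

T̂ = ρX + (1 − ρ)μ  ⇒  T̂ − μ = ρ(X − μ)
ρ = (T̂ − μ)/(X − μ) = (61.3820 − 75.0) / (53 − 75.0) = -13.6180 / -22.0 = 0.61900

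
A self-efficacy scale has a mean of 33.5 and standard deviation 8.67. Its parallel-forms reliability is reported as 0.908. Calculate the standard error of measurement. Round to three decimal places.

2.630

SEM = SD · √(1 − ρ) = 8.67 × √0.092 = 8.67 × 0.3033 = 2.6297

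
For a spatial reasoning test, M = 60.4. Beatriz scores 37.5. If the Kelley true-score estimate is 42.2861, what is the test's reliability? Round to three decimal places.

T̂ = ρX + (1 − ρ)μ  ⇒  T̂ − μ = ρ(X − μ)
ρ = (T̂ − μ)/(X − μ) = (42.2861 − 60.4) / (37.5 − 60.4) = -18.1139 / -22.9 = 0.79100

0.791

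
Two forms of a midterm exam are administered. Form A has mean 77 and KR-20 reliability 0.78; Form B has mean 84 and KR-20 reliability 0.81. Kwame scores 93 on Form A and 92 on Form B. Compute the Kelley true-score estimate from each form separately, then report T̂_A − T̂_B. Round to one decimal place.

-1.0

T̂_A = 0.78(93) + 0.22(77) = 89.480
T̂_B = 0.81(92) + 0.19(84) = 90.480
T̂_A − T̂_B = -1.000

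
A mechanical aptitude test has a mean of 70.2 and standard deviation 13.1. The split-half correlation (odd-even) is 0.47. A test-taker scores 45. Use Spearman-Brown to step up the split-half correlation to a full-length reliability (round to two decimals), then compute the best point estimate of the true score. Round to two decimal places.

Spearman-Brown: ρ = 2r/(1 + r) = 2(0.47)/(1 + 0.47) = 0.940/1.47 = 0.6395 → 0.64
T̂ = ρX + (1 − ρ)μ
  = 0.64 × 45 + 0.36 × 70.2
  = 28.80 + 25.272
  = 54.072
  ≈ 54.07

54.07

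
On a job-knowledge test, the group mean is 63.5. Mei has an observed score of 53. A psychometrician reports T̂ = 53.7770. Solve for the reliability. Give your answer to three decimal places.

0.926

T̂ = ρX + (1 − ρ)μ  ⇒  T̂ − μ = ρ(X − μ)
ρ = (T̂ − μ)/(X − μ) = (53.7770 − 63.5) / (53 − 63.5) = -9.7230 / -10.5 = 0.92600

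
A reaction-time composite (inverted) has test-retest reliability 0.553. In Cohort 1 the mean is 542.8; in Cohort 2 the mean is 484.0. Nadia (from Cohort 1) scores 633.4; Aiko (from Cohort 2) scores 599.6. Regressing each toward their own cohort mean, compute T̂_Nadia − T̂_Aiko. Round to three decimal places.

T̂_Nadia = 0.553(633.4) + 0.447(542.8) = 592.90180
T̂_Aiko = 0.553(599.6) + 0.447(484.0) = 547.92680
Difference = 592.90180 − 547.92680 = 44.97500

44.975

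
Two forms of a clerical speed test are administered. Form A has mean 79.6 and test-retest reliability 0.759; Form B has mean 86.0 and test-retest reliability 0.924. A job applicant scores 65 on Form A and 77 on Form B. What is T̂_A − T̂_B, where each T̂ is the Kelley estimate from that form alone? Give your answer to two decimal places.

T̂_A = 0.759(65) + 0.241(79.6) = 68.5186
T̂_B = 0.924(77) + 0.076(86.0) = 77.6840
T̂_A − T̂_B = -9.1654

-9.17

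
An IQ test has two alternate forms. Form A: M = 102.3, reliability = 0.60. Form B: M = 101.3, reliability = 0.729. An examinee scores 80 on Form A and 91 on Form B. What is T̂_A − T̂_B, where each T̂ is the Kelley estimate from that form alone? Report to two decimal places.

T̂_A = 0.60(80) + 0.40(102.3) = 88.9200
T̂_B = 0.729(91) + 0.271(101.3) = 93.7913
T̂_A − T̂_B = -4.8713

-4.87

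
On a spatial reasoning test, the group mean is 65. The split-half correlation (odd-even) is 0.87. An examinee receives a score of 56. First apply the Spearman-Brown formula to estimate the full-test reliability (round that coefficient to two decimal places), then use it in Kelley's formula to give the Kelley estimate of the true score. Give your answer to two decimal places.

56.63

Spearman-Brown: ρ = 2r/(1 + r) = 2(0.87)/(1 + 0.87) = 1.740/1.87 = 0.9305 → 0.93
T̂ = ρX + (1 − ρ)μ
  = 0.93 × 56 + 0.07 × 65
  = 52.08 + 4.55
  = 56.630
  ≈ 56.63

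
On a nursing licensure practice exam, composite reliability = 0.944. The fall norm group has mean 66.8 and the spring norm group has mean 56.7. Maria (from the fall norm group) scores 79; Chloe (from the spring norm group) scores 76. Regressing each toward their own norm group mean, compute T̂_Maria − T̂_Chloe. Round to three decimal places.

T̂_Maria = 0.944(79) + 0.056(66.8) = 78.31680
T̂_Chloe = 0.944(76) + 0.056(56.7) = 74.91920
Difference = 78.31680 − 74.91920 = 3.39760

3.398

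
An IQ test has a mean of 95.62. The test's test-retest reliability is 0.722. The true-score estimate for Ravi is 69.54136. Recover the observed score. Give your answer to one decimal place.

59.5

T̂ = ρX + (1 − ρ)μ  ⇒  X = (T̂ − (1 − ρ)μ) / ρ
X = (69.54136 − 0.278 × 95.62) / 0.722 = (69.54136 − 26.58236) / 0.722 = 42.95900 / 0.722 = 59.500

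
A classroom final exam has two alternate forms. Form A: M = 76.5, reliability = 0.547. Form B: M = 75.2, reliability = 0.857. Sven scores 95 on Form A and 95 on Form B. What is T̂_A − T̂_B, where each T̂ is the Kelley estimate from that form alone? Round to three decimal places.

-5.549

T̂_A = 0.547(95) + 0.453(76.5) = 86.61950
T̂_B = 0.857(95) + 0.143(75.2) = 92.16860
T̂_A − T̂_B = -5.54910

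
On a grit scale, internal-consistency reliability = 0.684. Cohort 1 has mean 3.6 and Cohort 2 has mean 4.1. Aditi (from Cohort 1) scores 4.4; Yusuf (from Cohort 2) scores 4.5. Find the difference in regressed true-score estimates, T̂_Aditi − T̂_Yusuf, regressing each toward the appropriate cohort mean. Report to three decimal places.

-0.226

T̂_Aditi = 0.684(4.4) + 0.316(3.6) = 4.14720
T̂_Yusuf = 0.684(4.5) + 0.316(4.1) = 4.37360
Difference = 4.14720 − 4.37360 = -0.22640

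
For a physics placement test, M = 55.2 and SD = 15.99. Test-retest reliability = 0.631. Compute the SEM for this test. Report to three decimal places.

9.713

SEM = SD · √(1 − ρ) = 15.99 × √0.369 = 15.99 × 0.6075 = 9.7132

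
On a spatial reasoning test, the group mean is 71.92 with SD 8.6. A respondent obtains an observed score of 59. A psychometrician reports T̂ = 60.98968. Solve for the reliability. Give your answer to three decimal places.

T̂ = ρX + (1 − ρ)μ  ⇒  T̂ − μ = ρ(X − μ)
ρ = (T̂ − μ)/(X − μ) = (60.98968 − 71.92) / (59 − 71.92) = -10.93032 / -12.92 = 0.84600

0.846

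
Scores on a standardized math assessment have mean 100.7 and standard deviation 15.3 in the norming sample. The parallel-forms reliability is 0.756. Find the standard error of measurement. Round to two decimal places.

SEM = SD · √(1 − ρ) = 15.3 × √0.244 = 15.3 × 0.4940 = 7.558

7.56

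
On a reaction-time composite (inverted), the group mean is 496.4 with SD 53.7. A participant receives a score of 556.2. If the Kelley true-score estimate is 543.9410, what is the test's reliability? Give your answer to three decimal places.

0.795

T̂ = ρX + (1 − ρ)μ  ⇒  T̂ − μ = ρ(X − μ)
ρ = (T̂ − μ)/(X − μ) = (543.9410 − 496.4) / (556.2 − 496.4) = 47.5410 / 59.8 = 0.79500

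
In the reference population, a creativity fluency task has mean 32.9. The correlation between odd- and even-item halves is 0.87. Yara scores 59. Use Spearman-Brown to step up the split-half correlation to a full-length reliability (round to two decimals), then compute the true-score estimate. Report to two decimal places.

Spearman-Brown: ρ = 2r/(1 + r) = 2(0.87)/(1 + 0.87) = 1.740/1.87 = 0.9305 → 0.93
T̂ = 0.93(59) + 0.07(32.9) = 54.87 + 2.303 = 57.173 → 57.17

57.17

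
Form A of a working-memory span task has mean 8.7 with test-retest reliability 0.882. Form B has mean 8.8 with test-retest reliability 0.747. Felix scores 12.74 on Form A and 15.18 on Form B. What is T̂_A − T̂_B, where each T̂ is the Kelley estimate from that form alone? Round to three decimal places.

T̂_A = 0.882(12.74) + 0.118(8.7) = 12.26328
T̂_B = 0.747(15.18) + 0.253(8.8) = 13.56586
T̂_A − T̂_B = -1.30258

-1.303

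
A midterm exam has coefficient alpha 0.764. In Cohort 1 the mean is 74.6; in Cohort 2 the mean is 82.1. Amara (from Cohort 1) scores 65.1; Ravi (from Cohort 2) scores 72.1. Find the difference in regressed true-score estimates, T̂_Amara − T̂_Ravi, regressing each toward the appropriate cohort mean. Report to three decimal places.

T̂_Amara = 0.764(65.1) + 0.236(74.6) = 67.34200
T̂_Ravi = 0.764(72.1) + 0.236(82.1) = 74.46000
Difference = 67.34200 − 74.46000 = -7.11800

-7.118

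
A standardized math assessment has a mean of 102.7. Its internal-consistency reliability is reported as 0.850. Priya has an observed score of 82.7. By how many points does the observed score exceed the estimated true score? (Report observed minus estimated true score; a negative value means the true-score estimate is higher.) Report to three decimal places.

Weight the observed score by reliability and the mean by (1 − reliability): T̂ = 0.850·82.7 + 0.150·102.7 = 70.2950 + 15.4050 = 85.70000.
X − T̂ = 82.7 − 85.7000 = -3.0000 → -3.000

-3.000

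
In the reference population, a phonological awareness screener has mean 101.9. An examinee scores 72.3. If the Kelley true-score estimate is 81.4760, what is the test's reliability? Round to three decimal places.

0.690

T̂ = ρX + (1 − ρ)μ  ⇒  T̂ − μ = ρ(X − μ)
ρ = (T̂ − μ)/(X − μ) = (81.4760 − 101.9) / (72.3 − 101.9) = -20.4240 / -29.6 = 0.69000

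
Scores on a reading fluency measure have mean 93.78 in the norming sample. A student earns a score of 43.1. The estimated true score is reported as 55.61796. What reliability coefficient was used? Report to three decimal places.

0.753

T̂ = ρX + (1 − ρ)μ  ⇒  T̂ − μ = ρ(X − μ)
ρ = (T̂ − μ)/(X − μ) = (55.61796 − 93.78) / (43.1 − 93.78) = -38.16204 / -50.68 = 0.75300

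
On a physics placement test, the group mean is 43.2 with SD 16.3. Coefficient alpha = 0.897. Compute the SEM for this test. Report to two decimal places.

SEM = SD · √(1 − ρ) = 16.3 × √0.103 = 16.3 × 0.3209 = 5.231

5.23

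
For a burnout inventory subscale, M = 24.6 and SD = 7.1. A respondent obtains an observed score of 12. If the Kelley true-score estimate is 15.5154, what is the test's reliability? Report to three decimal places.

T̂ = ρX + (1 − ρ)μ  ⇒  T̂ − μ = ρ(X − μ)
ρ = (T̂ − μ)/(X − μ) = (15.5154 − 24.6) / (12 − 24.6) = -9.0846 / -12.6 = 0.72100

0.721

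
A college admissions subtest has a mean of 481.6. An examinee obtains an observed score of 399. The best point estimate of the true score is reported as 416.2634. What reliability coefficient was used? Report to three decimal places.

0.791

T̂ = ρX + (1 − ρ)μ  ⇒  T̂ − μ = ρ(X − μ)
ρ = (T̂ − μ)/(X − μ) = (416.2634 − 481.6) / (399 − 481.6) = -65.3366 / -82.6 = 0.79100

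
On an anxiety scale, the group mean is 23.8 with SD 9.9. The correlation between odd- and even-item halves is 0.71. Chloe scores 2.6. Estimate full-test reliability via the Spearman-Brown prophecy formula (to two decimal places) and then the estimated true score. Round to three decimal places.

6.204

Spearman-Brown: ρ = 2r/(1 + r) = 2(0.71)/(1 + 0.71) = 1.420/1.71 = 0.8304 → 0.83
T̂ = 0.83(2.6) + 0.17(23.8) = 2.158 + 4.046 = 6.2040 → 6.204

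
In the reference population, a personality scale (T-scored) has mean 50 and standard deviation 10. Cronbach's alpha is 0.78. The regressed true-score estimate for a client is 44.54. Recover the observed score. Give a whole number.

43

T̂ = ρX + (1 − ρ)μ  ⇒  X = (T̂ − (1 − ρ)μ) / ρ
X = (44.54 − 0.22 × 50) / 0.78 = (44.54 − 11.00) / 0.78 = 33.54 / 0.78 = 43.00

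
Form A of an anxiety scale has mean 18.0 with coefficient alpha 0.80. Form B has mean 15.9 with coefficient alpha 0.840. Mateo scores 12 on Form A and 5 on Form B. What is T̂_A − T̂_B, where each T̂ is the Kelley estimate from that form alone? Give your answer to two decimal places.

T̂_A = 0.80(12) + 0.20(18.0) = 13.2000
T̂_B = 0.840(5) + 0.160(15.9) = 6.7440
T̂_A − T̂_B = 6.4560

6.46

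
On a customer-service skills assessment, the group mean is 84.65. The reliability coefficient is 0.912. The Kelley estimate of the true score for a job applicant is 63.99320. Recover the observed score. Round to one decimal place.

62.0

T̂ = ρX + (1 − ρ)μ  ⇒  X = (T̂ − (1 − ρ)μ) / ρ
X = (63.99320 − 0.088 × 84.65) / 0.912 = (63.99320 − 7.44920) / 0.912 = 56.54400 / 0.912 = 62.000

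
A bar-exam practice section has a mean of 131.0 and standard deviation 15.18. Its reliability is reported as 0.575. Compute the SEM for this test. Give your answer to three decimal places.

9.896

SEM = SD · √(1 − ρ) = 15.18 × √0.425 = 15.18 × 0.6519 = 9.8961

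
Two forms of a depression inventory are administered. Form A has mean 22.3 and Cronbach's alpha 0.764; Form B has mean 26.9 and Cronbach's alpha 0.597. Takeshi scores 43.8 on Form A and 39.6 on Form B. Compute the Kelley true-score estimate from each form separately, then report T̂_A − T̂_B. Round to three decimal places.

4.244

T̂_A = 0.764(43.8) + 0.236(22.3) = 38.72600
T̂_B = 0.597(39.6) + 0.403(26.9) = 34.48190
T̂_A − T̂_B = 4.24410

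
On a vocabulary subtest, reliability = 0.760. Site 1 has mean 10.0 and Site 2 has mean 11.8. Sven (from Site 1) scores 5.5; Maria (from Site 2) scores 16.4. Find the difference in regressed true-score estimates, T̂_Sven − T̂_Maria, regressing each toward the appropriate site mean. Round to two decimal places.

T̂_Sven = 0.760(5.5) + 0.240(10.0) = 6.5800
T̂_Maria = 0.760(16.4) + 0.240(11.8) = 15.2960
Difference = 6.5800 − 15.2960 = -8.7160

-8.72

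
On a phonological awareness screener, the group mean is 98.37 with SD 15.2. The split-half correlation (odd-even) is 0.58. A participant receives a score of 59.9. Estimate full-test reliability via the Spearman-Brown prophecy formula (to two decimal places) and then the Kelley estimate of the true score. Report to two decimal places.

70.29

Spearman-Brown: ρ = 2r/(1 + r) = 2(0.58)/(1 + 0.58) = 1.160/1.58 = 0.7342 → 0.73
Weight the observed score by reliability and the mean by (1 − reliability): T̂ = 0.73·59.9 + 0.27·98.37 = 43.727 + 26.5599 = 70.287.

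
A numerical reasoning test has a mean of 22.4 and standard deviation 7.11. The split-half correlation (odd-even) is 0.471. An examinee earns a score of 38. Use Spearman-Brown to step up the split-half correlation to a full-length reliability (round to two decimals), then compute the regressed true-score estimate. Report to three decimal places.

Spearman-Brown: ρ = 2r/(1 + r) = 2(0.471)/(1 + 0.471) = 0.9420/1.471 = 0.6404 → 0.64
T̂ = ρX + (1 − ρ)μ
  = 0.64 × 38 + 0.36 × 22.4
  = 24.32 + 8.064
  = 32.3840
  ≈ 32.384

32.384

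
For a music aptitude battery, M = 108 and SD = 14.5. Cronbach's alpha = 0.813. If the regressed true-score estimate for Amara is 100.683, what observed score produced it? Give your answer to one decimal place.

99.0

T̂ = ρX + (1 − ρ)μ  ⇒  X = (T̂ − (1 − ρ)μ) / ρ
X = (100.683 − 0.187 × 108) / 0.813 = (100.683 − 20.196) / 0.813 = 80.487 / 0.813 = 99.000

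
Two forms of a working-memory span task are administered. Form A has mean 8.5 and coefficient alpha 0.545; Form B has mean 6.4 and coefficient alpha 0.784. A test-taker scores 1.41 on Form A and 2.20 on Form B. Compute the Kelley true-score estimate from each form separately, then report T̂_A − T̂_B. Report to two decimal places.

T̂_A = 0.545(1.41) + 0.455(8.5) = 4.6359
T̂_B = 0.784(2.20) + 0.216(6.4) = 3.1072
T̂_A − T̂_B = 1.5287

1.53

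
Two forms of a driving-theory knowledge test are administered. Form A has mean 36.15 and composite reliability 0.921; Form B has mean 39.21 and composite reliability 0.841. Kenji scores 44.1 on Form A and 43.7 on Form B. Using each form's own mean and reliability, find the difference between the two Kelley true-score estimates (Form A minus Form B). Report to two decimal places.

0.49

T̂_A = 0.921(44.1) + 0.079(36.15) = 43.4719
T̂_B = 0.841(43.7) + 0.159(39.21) = 42.9861
T̂_A − T̂_B = 0.4859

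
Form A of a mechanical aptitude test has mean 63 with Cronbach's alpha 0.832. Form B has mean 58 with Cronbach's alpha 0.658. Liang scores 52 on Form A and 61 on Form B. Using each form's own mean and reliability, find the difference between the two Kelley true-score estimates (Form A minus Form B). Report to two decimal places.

T̂_A = 0.832(52) + 0.168(63) = 53.8480
T̂_B = 0.658(61) + 0.342(58) = 59.9740
T̂_A − T̂_B = -6.1260

-6.13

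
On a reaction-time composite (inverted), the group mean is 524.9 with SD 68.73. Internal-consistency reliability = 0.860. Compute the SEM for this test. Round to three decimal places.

SEM = SD · √(1 − ρ) = 68.73 × √0.140 = 68.73 × 0.3742 = 25.7164

25.716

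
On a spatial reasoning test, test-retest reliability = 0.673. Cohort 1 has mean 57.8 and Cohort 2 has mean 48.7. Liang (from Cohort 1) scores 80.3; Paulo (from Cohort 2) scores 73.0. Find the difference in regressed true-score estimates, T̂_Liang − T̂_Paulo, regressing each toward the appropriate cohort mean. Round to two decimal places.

T̂_Liang = 0.673(80.3) + 0.327(57.8) = 72.9425
T̂_Paulo = 0.673(73.0) + 0.327(48.7) = 65.0539
Difference = 72.9425 − 65.0539 = 7.8886

7.89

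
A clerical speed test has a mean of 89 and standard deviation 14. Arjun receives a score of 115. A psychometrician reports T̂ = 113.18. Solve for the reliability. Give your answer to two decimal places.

0.93

T̂ = ρX + (1 − ρ)μ  ⇒  T̂ − μ = ρ(X − μ)
ρ = (T̂ − μ)/(X − μ) = (113.18 − 89) / (115 − 89) = 24.18 / 26.0 = 0.9300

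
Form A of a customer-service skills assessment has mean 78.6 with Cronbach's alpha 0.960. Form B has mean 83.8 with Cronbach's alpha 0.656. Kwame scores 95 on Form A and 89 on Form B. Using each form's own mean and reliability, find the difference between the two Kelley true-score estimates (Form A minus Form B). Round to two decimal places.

T̂_A = 0.960(95) + 0.040(78.6) = 94.3440
T̂_B = 0.656(89) + 0.344(83.8) = 87.2112
T̂_A − T̂_B = 7.1328

7.13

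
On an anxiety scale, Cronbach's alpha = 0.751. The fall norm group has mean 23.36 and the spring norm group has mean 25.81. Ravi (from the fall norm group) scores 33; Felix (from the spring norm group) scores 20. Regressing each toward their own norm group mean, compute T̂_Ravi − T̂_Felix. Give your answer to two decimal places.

T̂_Ravi = 0.751(33) + 0.249(23.36) = 30.5996
T̂_Felix = 0.751(20) + 0.249(25.81) = 21.4467
Difference = 30.5996 − 21.4467 = 9.1530

9.15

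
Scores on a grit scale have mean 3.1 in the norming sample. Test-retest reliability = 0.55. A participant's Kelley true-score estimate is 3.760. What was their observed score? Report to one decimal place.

4.3

T̂ = ρX + (1 − ρ)μ  ⇒  X = (T̂ − (1 − ρ)μ) / ρ
X = (3.760 − 0.45 × 3.1) / 0.55 = (3.760 − 1.395) / 0.55 = 2.365 / 0.55 = 4.300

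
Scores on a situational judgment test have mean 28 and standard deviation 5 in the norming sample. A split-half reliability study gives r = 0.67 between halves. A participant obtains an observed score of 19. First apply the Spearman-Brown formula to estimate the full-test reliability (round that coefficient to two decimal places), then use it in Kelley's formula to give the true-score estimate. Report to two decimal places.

20.80

Spearman-Brown: ρ = 2r/(1 + r) = 2(0.67)/(1 + 0.67) = 1.340/1.67 = 0.8024 → 0.80
T̂ = ρX + (1 − ρ)μ
  = 0.80 × 19 + 0.20 × 28
  = 15.20 + 5.60
  = 20.800
  ≈ 20.80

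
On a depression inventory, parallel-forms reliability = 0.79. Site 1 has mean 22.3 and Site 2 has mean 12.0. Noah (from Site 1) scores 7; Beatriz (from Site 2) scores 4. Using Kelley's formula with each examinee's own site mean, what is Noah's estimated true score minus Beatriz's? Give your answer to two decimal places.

T̂_Noah = 0.79(7) + 0.21(22.3) = 10.2130
T̂_Beatriz = 0.79(4) + 0.21(12.0) = 5.6800
Difference = 10.2130 − 5.6800 = 4.5330

4.53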